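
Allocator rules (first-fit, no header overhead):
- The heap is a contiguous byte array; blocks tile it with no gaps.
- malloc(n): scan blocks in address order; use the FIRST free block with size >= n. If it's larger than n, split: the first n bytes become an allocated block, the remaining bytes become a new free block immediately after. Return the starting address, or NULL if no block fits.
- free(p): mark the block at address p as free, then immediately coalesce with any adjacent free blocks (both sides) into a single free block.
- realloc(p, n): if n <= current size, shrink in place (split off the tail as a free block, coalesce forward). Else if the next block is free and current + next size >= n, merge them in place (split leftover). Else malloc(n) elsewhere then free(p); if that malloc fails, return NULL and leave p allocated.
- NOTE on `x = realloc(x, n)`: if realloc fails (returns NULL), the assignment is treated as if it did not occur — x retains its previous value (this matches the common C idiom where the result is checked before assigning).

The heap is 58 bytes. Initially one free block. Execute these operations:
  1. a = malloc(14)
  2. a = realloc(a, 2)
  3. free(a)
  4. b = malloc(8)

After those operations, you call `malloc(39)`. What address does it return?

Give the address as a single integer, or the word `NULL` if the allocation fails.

Answer: 8

Derivation:
Op 1: a = malloc(14) -> a = 0; heap: [0-13 ALLOC][14-57 FREE]
Op 2: a = realloc(a, 2) -> a = 0; heap: [0-1 ALLOC][2-57 FREE]
Op 3: free(a) -> (freed a); heap: [0-57 FREE]
Op 4: b = malloc(8) -> b = 0; heap: [0-7 ALLOC][8-57 FREE]
malloc(39): first-fit scan over [0-7 ALLOC][8-57 FREE] -> 8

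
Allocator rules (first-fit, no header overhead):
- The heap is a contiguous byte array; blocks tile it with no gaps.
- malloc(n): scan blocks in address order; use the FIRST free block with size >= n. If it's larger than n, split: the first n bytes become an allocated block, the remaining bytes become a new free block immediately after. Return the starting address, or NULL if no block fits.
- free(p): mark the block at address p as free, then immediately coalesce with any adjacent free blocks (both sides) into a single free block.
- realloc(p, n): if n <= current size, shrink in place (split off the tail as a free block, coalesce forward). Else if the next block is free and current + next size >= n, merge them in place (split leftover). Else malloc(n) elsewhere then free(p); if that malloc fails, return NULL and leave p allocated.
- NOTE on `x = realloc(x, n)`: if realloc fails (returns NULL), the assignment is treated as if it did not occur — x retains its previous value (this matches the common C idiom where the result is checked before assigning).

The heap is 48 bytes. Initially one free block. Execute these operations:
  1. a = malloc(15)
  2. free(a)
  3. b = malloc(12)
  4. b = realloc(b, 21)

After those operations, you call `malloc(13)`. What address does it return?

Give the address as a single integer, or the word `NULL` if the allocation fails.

Op 1: a = malloc(15) -> a = 0; heap: [0-14 ALLOC][15-47 FREE]
Op 2: free(a) -> (freed a); heap: [0-47 FREE]
Op 3: b = malloc(12) -> b = 0; heap: [0-11 ALLOC][12-47 FREE]
Op 4: b = realloc(b, 21) -> b = 0; heap: [0-20 ALLOC][21-47 FREE]
malloc(13): first-fit scan over [0-20 ALLOC][21-47 FREE] -> 21

Answer: 21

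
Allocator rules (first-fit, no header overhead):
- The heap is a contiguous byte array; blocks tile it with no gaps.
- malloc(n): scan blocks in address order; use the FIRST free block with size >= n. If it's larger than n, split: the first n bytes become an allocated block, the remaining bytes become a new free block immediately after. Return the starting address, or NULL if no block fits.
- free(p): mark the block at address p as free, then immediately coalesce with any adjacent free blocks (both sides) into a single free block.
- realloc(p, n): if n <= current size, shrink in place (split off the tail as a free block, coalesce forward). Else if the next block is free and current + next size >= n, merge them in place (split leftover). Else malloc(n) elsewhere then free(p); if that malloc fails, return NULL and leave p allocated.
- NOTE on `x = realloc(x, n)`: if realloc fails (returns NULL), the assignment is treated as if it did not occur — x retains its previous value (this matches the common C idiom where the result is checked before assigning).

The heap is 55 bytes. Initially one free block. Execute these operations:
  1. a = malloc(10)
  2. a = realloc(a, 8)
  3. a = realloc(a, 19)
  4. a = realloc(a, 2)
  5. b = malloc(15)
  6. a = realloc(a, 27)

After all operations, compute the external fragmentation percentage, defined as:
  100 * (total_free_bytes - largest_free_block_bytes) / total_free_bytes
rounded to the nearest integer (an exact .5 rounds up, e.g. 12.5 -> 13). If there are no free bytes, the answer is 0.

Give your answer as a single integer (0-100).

Op 1: a = malloc(10) -> a = 0; heap: [0-9 ALLOC][10-54 FREE]
Op 2: a = realloc(a, 8) -> a = 0; heap: [0-7 ALLOC][8-54 FREE]
Op 3: a = realloc(a, 19) -> a = 0; heap: [0-18 ALLOC][19-54 FREE]
Op 4: a = realloc(a, 2) -> a = 0; heap: [0-1 ALLOC][2-54 FREE]
Op 5: b = malloc(15) -> b = 2; heap: [0-1 ALLOC][2-16 ALLOC][17-54 FREE]
Op 6: a = realloc(a, 27) -> a = 17; heap: [0-1 FREE][2-16 ALLOC][17-43 ALLOC][44-54 FREE]
Free blocks: [2 11] total_free=13 largest=11 -> 100*(13-11)/13 = 200/13 ≈ 15.385 -> rounds to 15

Answer: 15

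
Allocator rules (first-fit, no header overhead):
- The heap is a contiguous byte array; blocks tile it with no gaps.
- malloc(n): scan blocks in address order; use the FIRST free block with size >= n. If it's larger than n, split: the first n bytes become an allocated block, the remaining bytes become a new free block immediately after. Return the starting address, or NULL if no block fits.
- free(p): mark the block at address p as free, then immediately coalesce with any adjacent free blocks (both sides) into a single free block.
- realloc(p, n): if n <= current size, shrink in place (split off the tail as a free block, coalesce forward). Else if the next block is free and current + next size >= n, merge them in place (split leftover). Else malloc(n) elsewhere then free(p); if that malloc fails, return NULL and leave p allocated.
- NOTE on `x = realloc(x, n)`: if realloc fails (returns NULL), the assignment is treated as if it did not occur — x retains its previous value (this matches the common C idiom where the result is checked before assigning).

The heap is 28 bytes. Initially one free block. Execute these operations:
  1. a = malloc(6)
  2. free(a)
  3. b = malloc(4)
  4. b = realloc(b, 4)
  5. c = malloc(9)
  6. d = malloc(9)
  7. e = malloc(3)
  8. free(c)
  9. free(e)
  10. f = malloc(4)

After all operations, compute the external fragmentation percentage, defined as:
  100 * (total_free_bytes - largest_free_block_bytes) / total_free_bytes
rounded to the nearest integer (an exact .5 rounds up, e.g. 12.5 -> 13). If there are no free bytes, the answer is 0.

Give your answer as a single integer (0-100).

Answer: 45

Derivation:
Op 1: a = malloc(6) -> a = 0; heap: [0-5 ALLOC][6-27 FREE]
Op 2: free(a) -> (freed a); heap: [0-27 FREE]
Op 3: b = malloc(4) -> b = 0; heap: [0-3 ALLOC][4-27 FREE]
Op 4: b = realloc(b, 4) -> b = 0; heap: [0-3 ALLOC][4-27 FREE]
Op 5: c = malloc(9) -> c = 4; heap: [0-3 ALLOC][4-12 ALLOC][13-27 FREE]
Op 6: d = malloc(9) -> d = 13; heap: [0-3 ALLOC][4-12 ALLOC][13-21 ALLOC][22-27 FREE]
Op 7: e = malloc(3) -> e = 22; heap: [0-3 ALLOC][4-12 ALLOC][13-21 ALLOC][22-24 ALLOC][25-27 FREE]
Op 8: free(c) -> (freed c); heap: [0-3 ALLOC][4-12 FREE][13-21 ALLOC][22-24 ALLOC][25-27 FREE]
Op 9: free(e) -> (freed e); heap: [0-3 ALLOC][4-12 FREE][13-21 ALLOC][22-27 FREE]
Op 10: f = malloc(4) -> f = 4; heap: [0-3 ALLOC][4-7 ALLOC][8-12 FREE][13-21 ALLOC][22-27 FREE]
Free blocks: [5 6] total_free=11 largest=6 -> 100*(11-6)/11 = 500/11 ≈ 45.455 -> rounds to 45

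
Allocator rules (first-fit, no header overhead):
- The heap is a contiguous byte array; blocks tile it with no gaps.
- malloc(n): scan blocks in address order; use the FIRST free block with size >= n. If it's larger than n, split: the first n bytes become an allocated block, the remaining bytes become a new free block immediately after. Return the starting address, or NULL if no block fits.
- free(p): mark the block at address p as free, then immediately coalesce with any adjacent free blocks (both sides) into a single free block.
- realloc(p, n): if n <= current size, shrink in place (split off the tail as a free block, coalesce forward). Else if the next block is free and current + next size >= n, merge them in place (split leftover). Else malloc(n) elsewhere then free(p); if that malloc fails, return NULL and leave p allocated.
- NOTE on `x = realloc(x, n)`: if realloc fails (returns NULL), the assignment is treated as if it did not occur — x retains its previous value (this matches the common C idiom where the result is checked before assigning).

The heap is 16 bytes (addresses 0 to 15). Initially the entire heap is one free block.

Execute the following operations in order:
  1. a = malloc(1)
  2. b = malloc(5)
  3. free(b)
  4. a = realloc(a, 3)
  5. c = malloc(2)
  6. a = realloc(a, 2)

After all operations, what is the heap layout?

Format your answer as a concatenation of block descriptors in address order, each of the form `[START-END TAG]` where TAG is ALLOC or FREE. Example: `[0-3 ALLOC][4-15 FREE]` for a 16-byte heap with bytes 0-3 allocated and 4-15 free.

Op 1: a = malloc(1) -> a = 0; heap: [0-0 ALLOC][1-15 FREE]
Op 2: b = malloc(5) -> b = 1; heap: [0-0 ALLOC][1-5 ALLOC][6-15 FREE]
Op 3: free(b) -> (freed b); heap: [0-0 ALLOC][1-15 FREE]
Op 4: a = realloc(a, 3) -> a = 0; heap: [0-2 ALLOC][3-15 FREE]
Op 5: c = malloc(2) -> c = 3; heap: [0-2 ALLOC][3-4 ALLOC][5-15 FREE]
Op 6: a = realloc(a, 2) -> a = 0; heap: [0-1 ALLOC][2-2 FREE][3-4 ALLOC][5-15 FREE]

Answer: [0-1 ALLOC][2-2 FREE][3-4 ALLOC][5-15 FREE]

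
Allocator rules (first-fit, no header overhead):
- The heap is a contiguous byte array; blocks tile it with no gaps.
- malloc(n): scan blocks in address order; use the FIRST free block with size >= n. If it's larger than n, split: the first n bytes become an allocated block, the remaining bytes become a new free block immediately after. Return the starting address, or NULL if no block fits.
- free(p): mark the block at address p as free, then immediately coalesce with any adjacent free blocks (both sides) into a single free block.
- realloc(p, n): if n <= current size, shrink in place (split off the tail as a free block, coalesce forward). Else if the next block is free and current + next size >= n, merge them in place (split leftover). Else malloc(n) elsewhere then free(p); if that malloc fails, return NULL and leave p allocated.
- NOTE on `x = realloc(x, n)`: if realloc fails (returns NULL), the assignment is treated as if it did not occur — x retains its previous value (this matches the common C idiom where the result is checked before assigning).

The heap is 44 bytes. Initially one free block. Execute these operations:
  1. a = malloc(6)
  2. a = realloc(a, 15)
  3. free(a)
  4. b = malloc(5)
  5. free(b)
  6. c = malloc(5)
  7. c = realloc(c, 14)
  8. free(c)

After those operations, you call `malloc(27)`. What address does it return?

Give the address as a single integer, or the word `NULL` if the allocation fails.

Op 1: a = malloc(6) -> a = 0; heap: [0-5 ALLOC][6-43 FREE]
Op 2: a = realloc(a, 15) -> a = 0; heap: [0-14 ALLOC][15-43 FREE]
Op 3: free(a) -> (freed a); heap: [0-43 FREE]
Op 4: b = malloc(5) -> b = 0; heap: [0-4 ALLOC][5-43 FREE]
Op 5: free(b) -> (freed b); heap: [0-43 FREE]
Op 6: c = malloc(5) -> c = 0; heap: [0-4 ALLOC][5-43 FREE]
Op 7: c = realloc(c, 14) -> c = 0; heap: [0-13 ALLOC][14-43 FREE]
Op 8: free(c) -> (freed c); heap: [0-43 FREE]
malloc(27): first-fit scan over [0-43 FREE] -> 0

Answer: 0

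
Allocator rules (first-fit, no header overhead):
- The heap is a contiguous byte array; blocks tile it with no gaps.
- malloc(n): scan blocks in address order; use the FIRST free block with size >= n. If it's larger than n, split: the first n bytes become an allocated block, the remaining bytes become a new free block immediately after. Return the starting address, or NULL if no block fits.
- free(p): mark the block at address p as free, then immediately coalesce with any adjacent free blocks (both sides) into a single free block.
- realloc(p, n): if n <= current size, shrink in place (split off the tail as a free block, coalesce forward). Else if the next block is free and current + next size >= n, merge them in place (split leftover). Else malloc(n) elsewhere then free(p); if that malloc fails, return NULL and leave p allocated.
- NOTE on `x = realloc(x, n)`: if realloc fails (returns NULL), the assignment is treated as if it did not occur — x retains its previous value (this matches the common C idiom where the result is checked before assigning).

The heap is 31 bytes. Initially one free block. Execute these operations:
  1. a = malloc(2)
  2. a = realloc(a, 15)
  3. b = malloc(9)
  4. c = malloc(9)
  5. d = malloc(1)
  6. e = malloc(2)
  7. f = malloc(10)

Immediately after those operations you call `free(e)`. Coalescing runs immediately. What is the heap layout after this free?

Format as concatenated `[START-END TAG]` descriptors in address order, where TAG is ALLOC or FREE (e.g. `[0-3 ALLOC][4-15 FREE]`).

Op 1: a = malloc(2) -> a = 0; heap: [0-1 ALLOC][2-30 FREE]
Op 2: a = realloc(a, 15) -> a = 0; heap: [0-14 ALLOC][15-30 FREE]
Op 3: b = malloc(9) -> b = 15; heap: [0-14 ALLOC][15-23 ALLOC][24-30 FREE]
Op 4: c = malloc(9) -> c = NULL; heap: [0-14 ALLOC][15-23 ALLOC][24-30 FREE]
Op 5: d = malloc(1) -> d = 24; heap: [0-14 ALLOC][15-23 ALLOC][24-24 ALLOC][25-30 FREE]
Op 6: e = malloc(2) -> e = 25; heap: [0-14 ALLOC][15-23 ALLOC][24-24 ALLOC][25-26 ALLOC][27-30 FREE]
Op 7: f = malloc(10) -> f = NULL; heap: [0-14 ALLOC][15-23 ALLOC][24-24 ALLOC][25-26 ALLOC][27-30 FREE]
free(e): e = 25 -> block [25-26 ALLOC]; mark free, coalesce with adjacent free neighbors -> [0-14 ALLOC][15-23 ALLOC][24-24 ALLOC][25-30 FREE]

Answer: [0-14 ALLOC][15-23 ALLOC][24-24 ALLOC][25-30 FREE]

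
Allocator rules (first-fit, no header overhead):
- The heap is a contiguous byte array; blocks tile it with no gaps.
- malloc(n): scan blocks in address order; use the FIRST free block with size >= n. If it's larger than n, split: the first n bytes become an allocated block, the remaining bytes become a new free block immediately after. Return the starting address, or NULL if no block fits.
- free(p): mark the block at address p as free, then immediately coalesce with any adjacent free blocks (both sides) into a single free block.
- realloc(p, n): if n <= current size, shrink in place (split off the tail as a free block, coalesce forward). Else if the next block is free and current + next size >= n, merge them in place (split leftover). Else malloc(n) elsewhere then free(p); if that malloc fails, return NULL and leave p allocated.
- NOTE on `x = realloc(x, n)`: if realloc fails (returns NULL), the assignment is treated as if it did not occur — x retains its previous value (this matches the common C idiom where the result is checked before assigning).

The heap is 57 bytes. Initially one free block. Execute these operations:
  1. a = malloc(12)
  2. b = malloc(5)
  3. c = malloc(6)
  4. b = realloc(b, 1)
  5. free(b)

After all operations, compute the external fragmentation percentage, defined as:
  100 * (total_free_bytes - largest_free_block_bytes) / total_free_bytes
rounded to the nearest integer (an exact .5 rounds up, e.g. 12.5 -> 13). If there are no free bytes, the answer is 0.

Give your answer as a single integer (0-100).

Op 1: a = malloc(12) -> a = 0; heap: [0-11 ALLOC][12-56 FREE]
Op 2: b = malloc(5) -> b = 12; heap: [0-11 ALLOC][12-16 ALLOC][17-56 FREE]
Op 3: c = malloc(6) -> c = 17; heap: [0-11 ALLOC][12-16 ALLOC][17-22 ALLOC][23-56 FREE]
Op 4: b = realloc(b, 1) -> b = 12; heap: [0-11 ALLOC][12-12 ALLOC][13-16 FREE][17-22 ALLOC][23-56 FREE]
Op 5: free(b) -> (freed b); heap: [0-11 ALLOC][12-16 FREE][17-22 ALLOC][23-56 FREE]
Free blocks: [5 34] total_free=39 largest=34 -> 100*(39-34)/39 = 500/39 ≈ 12.821 -> rounds to 13

Answer: 13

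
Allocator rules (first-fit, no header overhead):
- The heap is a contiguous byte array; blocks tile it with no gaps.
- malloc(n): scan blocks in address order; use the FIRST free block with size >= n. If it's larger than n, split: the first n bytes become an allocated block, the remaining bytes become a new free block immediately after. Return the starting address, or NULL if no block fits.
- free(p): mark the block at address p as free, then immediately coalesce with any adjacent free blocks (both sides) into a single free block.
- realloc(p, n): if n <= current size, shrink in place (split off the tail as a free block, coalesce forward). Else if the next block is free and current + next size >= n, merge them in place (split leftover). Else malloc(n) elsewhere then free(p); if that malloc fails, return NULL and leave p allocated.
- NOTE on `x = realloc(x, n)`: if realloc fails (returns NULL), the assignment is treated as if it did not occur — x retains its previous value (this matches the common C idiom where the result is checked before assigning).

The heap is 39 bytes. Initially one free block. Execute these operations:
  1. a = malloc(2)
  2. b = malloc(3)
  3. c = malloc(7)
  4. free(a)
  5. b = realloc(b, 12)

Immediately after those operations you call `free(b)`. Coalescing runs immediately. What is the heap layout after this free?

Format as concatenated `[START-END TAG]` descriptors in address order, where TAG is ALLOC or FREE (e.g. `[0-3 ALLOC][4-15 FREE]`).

Answer: [0-4 FREE][5-11 ALLOC][12-38 FREE]

Derivation:
Op 1: a = malloc(2) -> a = 0; heap: [0-1 ALLOC][2-38 FREE]
Op 2: b = malloc(3) -> b = 2; heap: [0-1 ALLOC][2-4 ALLOC][5-38 FREE]
Op 3: c = malloc(7) -> c = 5; heap: [0-1 ALLOC][2-4 ALLOC][5-11 ALLOC][12-38 FREE]
Op 4: free(a) -> (freed a); heap: [0-1 FREE][2-4 ALLOC][5-11 ALLOC][12-38 FREE]
Op 5: b = realloc(b, 12) -> b = 12; heap: [0-4 FREE][5-11 ALLOC][12-23 ALLOC][24-38 FREE]
free(b): b = 12 -> block [12-23 ALLOC]; mark free, coalesce with adjacent free neighbors -> [0-4 FREE][5-11 ALLOC][12-38 FREE]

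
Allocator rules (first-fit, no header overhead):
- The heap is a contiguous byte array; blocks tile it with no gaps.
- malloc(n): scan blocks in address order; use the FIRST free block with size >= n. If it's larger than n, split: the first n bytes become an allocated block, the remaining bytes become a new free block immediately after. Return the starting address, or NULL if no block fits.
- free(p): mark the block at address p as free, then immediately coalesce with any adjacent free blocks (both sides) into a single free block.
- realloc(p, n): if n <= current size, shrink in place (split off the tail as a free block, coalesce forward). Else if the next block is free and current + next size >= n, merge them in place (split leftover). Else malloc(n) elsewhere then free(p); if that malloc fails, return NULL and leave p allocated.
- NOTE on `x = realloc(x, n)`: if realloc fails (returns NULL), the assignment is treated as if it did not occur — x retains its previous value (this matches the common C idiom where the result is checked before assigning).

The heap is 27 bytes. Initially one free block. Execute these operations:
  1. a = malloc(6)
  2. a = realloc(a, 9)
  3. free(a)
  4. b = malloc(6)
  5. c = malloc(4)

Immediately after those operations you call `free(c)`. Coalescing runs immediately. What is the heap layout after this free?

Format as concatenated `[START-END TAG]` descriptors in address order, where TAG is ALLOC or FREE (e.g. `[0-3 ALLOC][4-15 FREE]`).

Op 1: a = malloc(6) -> a = 0; heap: [0-5 ALLOC][6-26 FREE]
Op 2: a = realloc(a, 9) -> a = 0; heap: [0-8 ALLOC][9-26 FREE]
Op 3: free(a) -> (freed a); heap: [0-26 FREE]
Op 4: b = malloc(6) -> b = 0; heap: [0-5 ALLOC][6-26 FREE]
Op 5: c = malloc(4) -> c = 6; heap: [0-5 ALLOC][6-9 ALLOC][10-26 FREE]
free(c): c = 6 -> block [6-9 ALLOC]; mark free, coalesce with adjacent free neighbors -> [0-5 ALLOC][6-26 FREE]

Answer: [0-5 ALLOC][6-26 FREE]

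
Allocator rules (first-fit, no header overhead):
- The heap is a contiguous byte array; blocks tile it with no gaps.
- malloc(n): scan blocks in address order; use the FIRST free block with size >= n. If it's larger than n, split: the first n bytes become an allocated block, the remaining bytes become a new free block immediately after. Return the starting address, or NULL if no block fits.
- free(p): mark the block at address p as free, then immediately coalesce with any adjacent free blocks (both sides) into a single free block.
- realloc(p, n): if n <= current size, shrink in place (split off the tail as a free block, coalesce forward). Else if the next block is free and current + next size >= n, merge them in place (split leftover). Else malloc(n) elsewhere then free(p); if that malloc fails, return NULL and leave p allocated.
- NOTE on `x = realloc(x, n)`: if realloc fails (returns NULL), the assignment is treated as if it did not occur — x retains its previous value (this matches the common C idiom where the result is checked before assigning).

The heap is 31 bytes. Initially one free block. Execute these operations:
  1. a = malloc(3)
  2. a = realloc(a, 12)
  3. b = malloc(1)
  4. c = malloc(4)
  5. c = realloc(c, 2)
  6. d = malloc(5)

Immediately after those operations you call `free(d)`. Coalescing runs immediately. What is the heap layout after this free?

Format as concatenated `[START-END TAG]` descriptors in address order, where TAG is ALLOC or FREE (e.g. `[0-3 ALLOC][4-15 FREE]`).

Answer: [0-11 ALLOC][12-12 ALLOC][13-14 ALLOC][15-30 FREE]

Derivation:
Op 1: a = malloc(3) -> a = 0; heap: [0-2 ALLOC][3-30 FREE]
Op 2: a = realloc(a, 12) -> a = 0; heap: [0-11 ALLOC][12-30 FREE]
Op 3: b = malloc(1) -> b = 12; heap: [0-11 ALLOC][12-12 ALLOC][13-30 FREE]
Op 4: c = malloc(4) -> c = 13; heap: [0-11 ALLOC][12-12 ALLOC][13-16 ALLOC][17-30 FREE]
Op 5: c = realloc(c, 2) -> c = 13; heap: [0-11 ALLOC][12-12 ALLOC][13-14 ALLOC][15-30 FREE]
Op 6: d = malloc(5) -> d = 15; heap: [0-11 ALLOC][12-12 ALLOC][13-14 ALLOC][15-19 ALLOC][20-30 FREE]
free(d): d = 15 -> block [15-19 ALLOC]; mark free, coalesce with adjacent free neighbors -> [0-11 ALLOC][12-12 ALLOC][13-14 ALLOC][15-30 FREE]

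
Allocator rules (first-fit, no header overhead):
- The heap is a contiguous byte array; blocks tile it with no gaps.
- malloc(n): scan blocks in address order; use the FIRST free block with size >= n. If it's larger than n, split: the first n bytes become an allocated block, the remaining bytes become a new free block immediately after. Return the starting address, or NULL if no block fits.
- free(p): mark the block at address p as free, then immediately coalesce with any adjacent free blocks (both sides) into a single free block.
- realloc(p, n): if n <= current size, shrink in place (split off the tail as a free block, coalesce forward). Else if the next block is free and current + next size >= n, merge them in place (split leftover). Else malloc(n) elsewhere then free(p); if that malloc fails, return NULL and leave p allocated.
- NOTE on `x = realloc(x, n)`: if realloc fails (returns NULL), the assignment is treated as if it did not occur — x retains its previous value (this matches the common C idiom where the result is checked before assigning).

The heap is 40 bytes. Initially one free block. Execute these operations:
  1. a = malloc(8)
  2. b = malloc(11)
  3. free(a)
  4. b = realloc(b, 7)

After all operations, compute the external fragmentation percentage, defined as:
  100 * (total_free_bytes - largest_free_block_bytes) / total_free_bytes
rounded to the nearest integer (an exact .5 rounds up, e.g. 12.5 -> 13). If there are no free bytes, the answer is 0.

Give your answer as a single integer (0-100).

Op 1: a = malloc(8) -> a = 0; heap: [0-7 ALLOC][8-39 FREE]
Op 2: b = malloc(11) -> b = 8; heap: [0-7 ALLOC][8-18 ALLOC][19-39 FREE]
Op 3: free(a) -> (freed a); heap: [0-7 FREE][8-18 ALLOC][19-39 FREE]
Op 4: b = realloc(b, 7) -> b = 8; heap: [0-7 FREE][8-14 ALLOC][15-39 FREE]
Free blocks: [8 25] total_free=33 largest=25 -> 100*(33-25)/33 = 800/33 ≈ 24.242 -> rounds to 24

Answer: 24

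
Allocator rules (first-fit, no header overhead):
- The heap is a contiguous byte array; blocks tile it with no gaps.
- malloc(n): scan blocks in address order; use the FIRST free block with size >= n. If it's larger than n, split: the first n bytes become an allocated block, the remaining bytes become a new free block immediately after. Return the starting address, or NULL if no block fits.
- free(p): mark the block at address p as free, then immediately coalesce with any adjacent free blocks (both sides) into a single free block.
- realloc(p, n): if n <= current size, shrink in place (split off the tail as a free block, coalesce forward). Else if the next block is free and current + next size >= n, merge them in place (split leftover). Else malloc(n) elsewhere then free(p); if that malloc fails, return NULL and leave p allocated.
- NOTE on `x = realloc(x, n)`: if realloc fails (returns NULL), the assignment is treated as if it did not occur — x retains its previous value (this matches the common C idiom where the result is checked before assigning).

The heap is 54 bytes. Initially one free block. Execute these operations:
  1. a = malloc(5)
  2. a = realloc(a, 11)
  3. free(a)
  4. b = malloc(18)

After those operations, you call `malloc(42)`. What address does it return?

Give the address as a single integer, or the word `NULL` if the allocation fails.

Op 1: a = malloc(5) -> a = 0; heap: [0-4 ALLOC][5-53 FREE]
Op 2: a = realloc(a, 11) -> a = 0; heap: [0-10 ALLOC][11-53 FREE]
Op 3: free(a) -> (freed a); heap: [0-53 FREE]
Op 4: b = malloc(18) -> b = 0; heap: [0-17 ALLOC][18-53 FREE]
malloc(42): first-fit scan over [0-17 ALLOC][18-53 FREE] -> NULL

Answer: NULL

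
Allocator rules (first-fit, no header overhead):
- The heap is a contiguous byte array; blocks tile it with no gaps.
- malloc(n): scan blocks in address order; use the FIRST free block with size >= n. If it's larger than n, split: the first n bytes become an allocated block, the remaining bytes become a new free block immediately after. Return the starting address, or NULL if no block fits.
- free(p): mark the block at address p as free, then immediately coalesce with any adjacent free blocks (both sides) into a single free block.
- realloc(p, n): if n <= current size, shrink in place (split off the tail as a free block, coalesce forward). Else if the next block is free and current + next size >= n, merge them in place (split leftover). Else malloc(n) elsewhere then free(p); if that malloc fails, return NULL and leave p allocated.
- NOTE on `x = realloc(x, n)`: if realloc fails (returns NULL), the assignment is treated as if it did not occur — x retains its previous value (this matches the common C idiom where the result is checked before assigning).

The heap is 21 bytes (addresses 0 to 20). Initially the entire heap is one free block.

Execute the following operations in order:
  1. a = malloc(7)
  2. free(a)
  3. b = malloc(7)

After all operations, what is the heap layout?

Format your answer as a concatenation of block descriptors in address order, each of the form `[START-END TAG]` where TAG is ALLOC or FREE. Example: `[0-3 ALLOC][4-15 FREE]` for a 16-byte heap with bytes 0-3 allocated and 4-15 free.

Answer: [0-6 ALLOC][7-20 FREE]

Derivation:
Op 1: a = malloc(7) -> a = 0; heap: [0-6 ALLOC][7-20 FREE]
Op 2: free(a) -> (freed a); heap: [0-20 FREE]
Op 3: b = malloc(7) -> b = 0; heap: [0-6 ALLOC][7-20 FREE]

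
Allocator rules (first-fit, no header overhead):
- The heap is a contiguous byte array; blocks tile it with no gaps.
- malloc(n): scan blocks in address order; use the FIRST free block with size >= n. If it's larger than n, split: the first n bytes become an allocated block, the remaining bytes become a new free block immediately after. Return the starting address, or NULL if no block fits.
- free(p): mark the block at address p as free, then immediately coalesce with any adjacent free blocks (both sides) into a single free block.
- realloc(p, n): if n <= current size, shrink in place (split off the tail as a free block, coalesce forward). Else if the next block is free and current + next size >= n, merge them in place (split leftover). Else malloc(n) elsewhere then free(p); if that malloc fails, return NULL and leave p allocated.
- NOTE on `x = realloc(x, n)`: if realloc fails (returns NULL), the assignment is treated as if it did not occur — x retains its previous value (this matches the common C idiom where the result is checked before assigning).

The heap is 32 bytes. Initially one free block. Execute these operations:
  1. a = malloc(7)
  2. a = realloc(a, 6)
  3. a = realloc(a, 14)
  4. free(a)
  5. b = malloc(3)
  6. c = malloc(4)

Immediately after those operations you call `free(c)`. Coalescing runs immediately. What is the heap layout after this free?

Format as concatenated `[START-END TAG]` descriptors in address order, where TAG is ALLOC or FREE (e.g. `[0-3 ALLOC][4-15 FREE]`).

Op 1: a = malloc(7) -> a = 0; heap: [0-6 ALLOC][7-31 FREE]
Op 2: a = realloc(a, 6) -> a = 0; heap: [0-5 ALLOC][6-31 FREE]
Op 3: a = realloc(a, 14) -> a = 0; heap: [0-13 ALLOC][14-31 FREE]
Op 4: free(a) -> (freed a); heap: [0-31 FREE]
Op 5: b = malloc(3) -> b = 0; heap: [0-2 ALLOC][3-31 FREE]
Op 6: c = malloc(4) -> c = 3; heap: [0-2 ALLOC][3-6 ALLOC][7-31 FREE]
free(c): c = 3 -> block [3-6 ALLOC]; mark free, coalesce with adjacent free neighbors -> [0-2 ALLOC][3-31 FREE]

Answer: [0-2 ALLOC][3-31 FREE]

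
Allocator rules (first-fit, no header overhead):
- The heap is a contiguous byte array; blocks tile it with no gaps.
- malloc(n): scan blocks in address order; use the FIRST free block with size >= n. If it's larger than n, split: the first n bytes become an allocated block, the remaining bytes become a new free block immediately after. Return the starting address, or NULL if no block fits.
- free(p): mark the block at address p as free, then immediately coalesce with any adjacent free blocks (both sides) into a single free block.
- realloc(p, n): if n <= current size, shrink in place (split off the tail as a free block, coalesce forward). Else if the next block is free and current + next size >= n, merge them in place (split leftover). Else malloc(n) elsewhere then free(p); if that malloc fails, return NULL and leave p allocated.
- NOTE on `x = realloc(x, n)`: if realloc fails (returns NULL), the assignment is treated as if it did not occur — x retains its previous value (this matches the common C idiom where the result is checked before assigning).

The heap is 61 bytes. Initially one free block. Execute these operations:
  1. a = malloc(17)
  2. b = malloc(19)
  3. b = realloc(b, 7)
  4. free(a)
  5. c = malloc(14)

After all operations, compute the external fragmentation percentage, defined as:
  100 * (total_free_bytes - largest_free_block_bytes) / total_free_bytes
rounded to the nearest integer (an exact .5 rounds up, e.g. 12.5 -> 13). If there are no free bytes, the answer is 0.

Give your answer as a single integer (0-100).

Answer: 8

Derivation:
Op 1: a = malloc(17) -> a = 0; heap: [0-16 ALLOC][17-60 FREE]
Op 2: b = malloc(19) -> b = 17; heap: [0-16 ALLOC][17-35 ALLOC][36-60 FREE]
Op 3: b = realloc(b, 7) -> b = 17; heap: [0-16 ALLOC][17-23 ALLOC][24-60 FREE]
Op 4: free(a) -> (freed a); heap: [0-16 FREE][17-23 ALLOC][24-60 FREE]
Op 5: c = malloc(14) -> c = 0; heap: [0-13 ALLOC][14-16 FREE][17-23 ALLOC][24-60 FREE]
Free blocks: [3 37] total_free=40 largest=37 -> 100*(40-37)/40 = 300/40 = 7.5 -> rounds to 8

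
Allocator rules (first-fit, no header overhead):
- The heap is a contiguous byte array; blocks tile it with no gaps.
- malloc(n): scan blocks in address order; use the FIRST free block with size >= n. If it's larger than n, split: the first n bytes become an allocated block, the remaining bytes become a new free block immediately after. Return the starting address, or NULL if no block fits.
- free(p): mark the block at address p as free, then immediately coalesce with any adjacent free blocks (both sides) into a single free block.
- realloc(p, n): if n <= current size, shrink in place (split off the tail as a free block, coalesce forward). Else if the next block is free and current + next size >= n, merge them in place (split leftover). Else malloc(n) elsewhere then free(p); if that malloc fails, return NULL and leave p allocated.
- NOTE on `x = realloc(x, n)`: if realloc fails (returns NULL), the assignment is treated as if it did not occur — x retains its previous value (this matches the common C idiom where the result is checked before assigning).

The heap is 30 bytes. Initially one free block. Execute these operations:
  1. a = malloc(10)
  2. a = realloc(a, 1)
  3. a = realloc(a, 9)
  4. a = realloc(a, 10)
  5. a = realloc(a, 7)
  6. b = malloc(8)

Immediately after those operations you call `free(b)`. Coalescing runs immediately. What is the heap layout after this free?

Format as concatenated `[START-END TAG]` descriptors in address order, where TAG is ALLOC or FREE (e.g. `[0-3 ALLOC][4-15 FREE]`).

Op 1: a = malloc(10) -> a = 0; heap: [0-9 ALLOC][10-29 FREE]
Op 2: a = realloc(a, 1) -> a = 0; heap: [0-0 ALLOC][1-29 FREE]
Op 3: a = realloc(a, 9) -> a = 0; heap: [0-8 ALLOC][9-29 FREE]
Op 4: a = realloc(a, 10) -> a = 0; heap: [0-9 ALLOC][10-29 FREE]
Op 5: a = realloc(a, 7) -> a = 0; heap: [0-6 ALLOC][7-29 FREE]
Op 6: b = malloc(8) -> b = 7; heap: [0-6 ALLOC][7-14 ALLOC][15-29 FREE]
free(b): b = 7 -> block [7-14 ALLOC]; mark free, coalesce with adjacent free neighbors -> [0-6 ALLOC][7-29 FREE]

Answer: [0-6 ALLOC][7-29 FREE]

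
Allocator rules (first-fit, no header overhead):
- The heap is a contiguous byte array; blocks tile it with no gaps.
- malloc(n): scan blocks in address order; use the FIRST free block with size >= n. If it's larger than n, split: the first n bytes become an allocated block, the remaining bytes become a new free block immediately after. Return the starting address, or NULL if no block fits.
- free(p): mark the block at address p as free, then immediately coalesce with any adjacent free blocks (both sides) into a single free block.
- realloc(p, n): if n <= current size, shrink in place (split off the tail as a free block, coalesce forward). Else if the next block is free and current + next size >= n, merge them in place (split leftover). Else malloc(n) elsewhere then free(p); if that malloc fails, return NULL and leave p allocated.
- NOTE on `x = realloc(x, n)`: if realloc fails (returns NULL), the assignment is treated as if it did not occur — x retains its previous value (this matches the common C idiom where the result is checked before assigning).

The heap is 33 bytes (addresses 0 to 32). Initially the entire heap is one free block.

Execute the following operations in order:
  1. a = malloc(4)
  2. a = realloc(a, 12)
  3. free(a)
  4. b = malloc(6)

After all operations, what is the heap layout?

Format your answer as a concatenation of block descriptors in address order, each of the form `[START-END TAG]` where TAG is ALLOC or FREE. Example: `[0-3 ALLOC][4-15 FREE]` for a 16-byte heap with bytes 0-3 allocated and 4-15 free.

Op 1: a = malloc(4) -> a = 0; heap: [0-3 ALLOC][4-32 FREE]
Op 2: a = realloc(a, 12) -> a = 0; heap: [0-11 ALLOC][12-32 FREE]
Op 3: free(a) -> (freed a); heap: [0-32 FREE]
Op 4: b = malloc(6) -> b = 0; heap: [0-5 ALLOC][6-32 FREE]

Answer: [0-5 ALLOC][6-32 FREE]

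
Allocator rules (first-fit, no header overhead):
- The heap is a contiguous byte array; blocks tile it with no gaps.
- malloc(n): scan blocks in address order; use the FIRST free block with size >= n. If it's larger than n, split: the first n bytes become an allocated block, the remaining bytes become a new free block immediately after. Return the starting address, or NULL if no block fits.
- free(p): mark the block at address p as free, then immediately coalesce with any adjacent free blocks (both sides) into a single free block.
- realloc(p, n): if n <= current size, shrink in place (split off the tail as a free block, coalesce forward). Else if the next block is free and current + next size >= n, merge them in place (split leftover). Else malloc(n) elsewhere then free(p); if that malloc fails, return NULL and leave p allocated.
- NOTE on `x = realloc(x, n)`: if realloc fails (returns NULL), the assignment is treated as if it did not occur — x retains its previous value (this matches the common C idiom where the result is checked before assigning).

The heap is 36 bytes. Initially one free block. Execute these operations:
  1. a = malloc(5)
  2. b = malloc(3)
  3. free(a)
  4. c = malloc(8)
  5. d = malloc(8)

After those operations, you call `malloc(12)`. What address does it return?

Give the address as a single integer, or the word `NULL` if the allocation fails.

Op 1: a = malloc(5) -> a = 0; heap: [0-4 ALLOC][5-35 FREE]
Op 2: b = malloc(3) -> b = 5; heap: [0-4 ALLOC][5-7 ALLOC][8-35 FREE]
Op 3: free(a) -> (freed a); heap: [0-4 FREE][5-7 ALLOC][8-35 FREE]
Op 4: c = malloc(8) -> c = 8; heap: [0-4 FREE][5-7 ALLOC][8-15 ALLOC][16-35 FREE]
Op 5: d = malloc(8) -> d = 16; heap: [0-4 FREE][5-7 ALLOC][8-15 ALLOC][16-23 ALLOC][24-35 FREE]
malloc(12): first-fit scan over [0-4 FREE][5-7 ALLOC][8-15 ALLOC][16-23 ALLOC][24-35 FREE] -> 24

Answer: 24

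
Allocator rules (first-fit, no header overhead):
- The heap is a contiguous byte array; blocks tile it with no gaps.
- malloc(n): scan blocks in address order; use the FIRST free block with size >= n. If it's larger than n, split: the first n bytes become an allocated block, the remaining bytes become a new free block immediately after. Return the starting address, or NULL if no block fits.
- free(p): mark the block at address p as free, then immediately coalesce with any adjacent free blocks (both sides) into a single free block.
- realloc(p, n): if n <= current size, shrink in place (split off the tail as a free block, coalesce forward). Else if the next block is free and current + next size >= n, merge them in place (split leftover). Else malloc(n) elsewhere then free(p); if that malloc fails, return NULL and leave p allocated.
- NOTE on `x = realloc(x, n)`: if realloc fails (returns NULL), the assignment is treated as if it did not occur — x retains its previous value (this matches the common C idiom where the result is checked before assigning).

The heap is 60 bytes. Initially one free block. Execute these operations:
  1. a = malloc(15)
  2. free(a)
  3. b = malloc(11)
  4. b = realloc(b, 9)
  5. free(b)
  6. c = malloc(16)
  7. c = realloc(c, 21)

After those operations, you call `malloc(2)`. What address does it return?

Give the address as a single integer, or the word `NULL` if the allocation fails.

Answer: 21

Derivation:
Op 1: a = malloc(15) -> a = 0; heap: [0-14 ALLOC][15-59 FREE]
Op 2: free(a) -> (freed a); heap: [0-59 FREE]
Op 3: b = malloc(11) -> b = 0; heap: [0-10 ALLOC][11-59 FREE]
Op 4: b = realloc(b, 9) -> b = 0; heap: [0-8 ALLOC][9-59 FREE]
Op 5: free(b) -> (freed b); heap: [0-59 FREE]
Op 6: c = malloc(16) -> c = 0; heap: [0-15 ALLOC][16-59 FREE]
Op 7: c = realloc(c, 21) -> c = 0; heap: [0-20 ALLOC][21-59 FREE]
malloc(2): first-fit scan over [0-20 ALLOC][21-59 FREE] -> 21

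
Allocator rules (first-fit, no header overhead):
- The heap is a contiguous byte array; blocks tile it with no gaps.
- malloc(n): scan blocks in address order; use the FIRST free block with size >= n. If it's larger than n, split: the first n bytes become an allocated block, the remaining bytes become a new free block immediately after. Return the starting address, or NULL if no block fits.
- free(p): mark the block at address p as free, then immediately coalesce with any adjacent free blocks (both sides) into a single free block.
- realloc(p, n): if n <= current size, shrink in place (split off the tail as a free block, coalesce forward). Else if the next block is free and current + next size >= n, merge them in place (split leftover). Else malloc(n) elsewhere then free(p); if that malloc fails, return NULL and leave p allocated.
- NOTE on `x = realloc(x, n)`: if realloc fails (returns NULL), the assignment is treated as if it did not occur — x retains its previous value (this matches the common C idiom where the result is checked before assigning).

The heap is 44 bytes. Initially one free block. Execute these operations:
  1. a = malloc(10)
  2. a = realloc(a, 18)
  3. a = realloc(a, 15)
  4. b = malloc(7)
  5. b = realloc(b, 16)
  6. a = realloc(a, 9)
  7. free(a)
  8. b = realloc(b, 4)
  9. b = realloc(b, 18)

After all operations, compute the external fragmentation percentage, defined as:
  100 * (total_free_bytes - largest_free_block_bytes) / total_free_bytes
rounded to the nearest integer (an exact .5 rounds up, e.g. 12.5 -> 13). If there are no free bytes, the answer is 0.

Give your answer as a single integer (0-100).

Answer: 42

Derivation:
Op 1: a = malloc(10) -> a = 0; heap: [0-9 ALLOC][10-43 FREE]
Op 2: a = realloc(a, 18) -> a = 0; heap: [0-17 ALLOC][18-43 FREE]
Op 3: a = realloc(a, 15) -> a = 0; heap: [0-14 ALLOC][15-43 FREE]
Op 4: b = malloc(7) -> b = 15; heap: [0-14 ALLOC][15-21 ALLOC][22-43 FREE]
Op 5: b = realloc(b, 16) -> b = 15; heap: [0-14 ALLOC][15-30 ALLOC][31-43 FREE]
Op 6: a = realloc(a, 9) -> a = 0; heap: [0-8 ALLOC][9-14 FREE][15-30 ALLOC][31-43 FREE]
Op 7: free(a) -> (freed a); heap: [0-14 FREE][15-30 ALLOC][31-43 FREE]
Op 8: b = realloc(b, 4) -> b = 15; heap: [0-14 FREE][15-18 ALLOC][19-43 FREE]
Op 9: b = realloc(b, 18) -> b = 15; heap: [0-14 FREE][15-32 ALLOC][33-43 FREE]
Free blocks: [15 11] total_free=26 largest=15 -> 100*(26-15)/26 = 1100/26 ≈ 42.308 -> rounds to 42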